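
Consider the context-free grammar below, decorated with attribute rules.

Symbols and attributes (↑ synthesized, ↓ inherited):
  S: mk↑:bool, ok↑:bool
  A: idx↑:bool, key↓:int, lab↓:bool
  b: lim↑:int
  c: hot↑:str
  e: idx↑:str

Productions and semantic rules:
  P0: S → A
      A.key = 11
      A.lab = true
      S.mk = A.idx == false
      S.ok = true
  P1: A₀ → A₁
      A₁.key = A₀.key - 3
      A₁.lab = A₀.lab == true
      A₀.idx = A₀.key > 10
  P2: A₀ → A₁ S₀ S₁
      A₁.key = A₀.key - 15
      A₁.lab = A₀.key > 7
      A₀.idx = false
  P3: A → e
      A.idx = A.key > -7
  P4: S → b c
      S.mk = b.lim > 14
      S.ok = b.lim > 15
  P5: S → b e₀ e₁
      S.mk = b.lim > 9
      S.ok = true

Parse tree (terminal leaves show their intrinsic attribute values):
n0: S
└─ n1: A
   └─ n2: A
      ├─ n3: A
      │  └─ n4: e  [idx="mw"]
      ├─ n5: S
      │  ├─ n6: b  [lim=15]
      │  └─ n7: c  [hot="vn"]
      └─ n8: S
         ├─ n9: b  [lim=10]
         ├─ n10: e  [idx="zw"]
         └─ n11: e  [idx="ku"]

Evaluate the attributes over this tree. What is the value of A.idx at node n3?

1. n1.key = 11  [11]
2. n1.lab = true  [true]
3. n2.key = 8  [A₀.key - 3]
4. n2.lab = true  [A₀.lab == true]
5. n3.key = -7  [A₀.key - 15]
6. n3.lab = true  [A₀.key > 7]
7. n4.idx = "mw"  [terminal]
8. n3.idx = false  [A.key > -7]
9. n6.lim = 15  [terminal]
10. n7.hot = "vn"  [terminal]
11. n5.mk = true  [b.lim > 14]
12. n5.ok = false  [b.lim > 15]
13. n9.lim = 10  [terminal]
14. n10.idx = "zw"  [terminal]
15. n11.idx = "ku"  [terminal]
16. n8.mk = true  [b.lim > 9]
17. n8.ok = true  [true]
18. n2.idx = false  [false]
19. n1.idx = true  [A₀.key > 10]
20. n0.mk = false  [A.idx == false]
21. n0.ok = true  [true]

false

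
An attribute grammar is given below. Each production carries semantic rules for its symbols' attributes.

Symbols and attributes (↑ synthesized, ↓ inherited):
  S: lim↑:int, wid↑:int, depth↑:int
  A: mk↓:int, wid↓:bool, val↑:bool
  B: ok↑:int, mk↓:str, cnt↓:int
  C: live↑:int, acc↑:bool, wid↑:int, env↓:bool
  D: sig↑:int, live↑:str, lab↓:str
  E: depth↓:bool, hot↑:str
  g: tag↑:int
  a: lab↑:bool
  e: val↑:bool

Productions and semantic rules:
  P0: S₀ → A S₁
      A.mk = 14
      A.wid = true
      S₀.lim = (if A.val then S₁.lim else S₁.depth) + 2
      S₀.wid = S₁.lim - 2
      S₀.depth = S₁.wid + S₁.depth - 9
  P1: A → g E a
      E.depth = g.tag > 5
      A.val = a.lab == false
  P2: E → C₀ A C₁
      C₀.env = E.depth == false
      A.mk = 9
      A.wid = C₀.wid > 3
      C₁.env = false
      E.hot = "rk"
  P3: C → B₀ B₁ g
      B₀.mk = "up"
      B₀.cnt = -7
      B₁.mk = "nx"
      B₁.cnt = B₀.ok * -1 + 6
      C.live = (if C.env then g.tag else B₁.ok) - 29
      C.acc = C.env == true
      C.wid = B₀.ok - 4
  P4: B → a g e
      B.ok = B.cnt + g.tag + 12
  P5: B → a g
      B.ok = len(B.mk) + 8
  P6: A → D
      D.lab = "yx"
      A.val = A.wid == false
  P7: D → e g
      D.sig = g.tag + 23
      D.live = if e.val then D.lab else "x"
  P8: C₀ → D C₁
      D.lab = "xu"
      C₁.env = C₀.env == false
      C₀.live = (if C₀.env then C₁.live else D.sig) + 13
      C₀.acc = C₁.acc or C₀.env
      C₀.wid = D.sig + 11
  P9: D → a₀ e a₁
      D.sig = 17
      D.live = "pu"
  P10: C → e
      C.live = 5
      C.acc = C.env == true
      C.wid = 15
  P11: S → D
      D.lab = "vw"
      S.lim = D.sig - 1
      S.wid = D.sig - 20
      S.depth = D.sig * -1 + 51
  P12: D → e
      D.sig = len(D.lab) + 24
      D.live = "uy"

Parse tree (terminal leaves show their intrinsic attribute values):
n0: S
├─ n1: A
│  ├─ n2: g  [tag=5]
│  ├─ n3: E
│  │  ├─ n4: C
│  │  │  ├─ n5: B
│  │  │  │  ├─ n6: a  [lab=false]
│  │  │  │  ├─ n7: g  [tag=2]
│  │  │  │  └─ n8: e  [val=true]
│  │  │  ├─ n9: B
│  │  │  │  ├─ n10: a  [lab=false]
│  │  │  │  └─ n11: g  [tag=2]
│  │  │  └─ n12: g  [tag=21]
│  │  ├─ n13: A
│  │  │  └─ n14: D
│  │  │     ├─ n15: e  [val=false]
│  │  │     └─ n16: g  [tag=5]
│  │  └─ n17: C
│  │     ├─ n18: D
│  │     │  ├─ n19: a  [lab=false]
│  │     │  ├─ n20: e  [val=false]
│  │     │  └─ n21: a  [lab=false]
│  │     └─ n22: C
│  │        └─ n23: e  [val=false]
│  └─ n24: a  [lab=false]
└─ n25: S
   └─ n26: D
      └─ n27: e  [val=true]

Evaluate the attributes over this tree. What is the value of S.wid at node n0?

1. n1.mk = 14  [14]
2. n1.wid = true  [true]
3. n2.tag = 5  [terminal]
4. n3.depth = false  [g.tag > 5]
5. n4.env = true  [E.depth == false]
6. n5.mk = "up"  ["up"]
7. n5.cnt = -7  [-7]
8. n6.lab = false  [terminal]
9. n7.tag = 2  [terminal]
10. n8.val = true  [terminal]
11. n5.ok = 7  [B.cnt + g.tag + 12]
12. n9.mk = "nx"  ["nx"]
13. n9.cnt = -1  [B₀.ok * -1 + 6]
14. n10.lab = false  [terminal]
15. n11.tag = 2  [terminal]
16. n9.ok = 10  [len(B.mk) + 8]
17. n12.tag = 21  [terminal]
18. n4.live = -8  [(if C.env then g.tag else B₁.ok) - 29]
19. n4.acc = true  [C.env == true]
20. n4.wid = 3  [B₀.ok - 4]
21. n13.mk = 9  [9]
22. n13.wid = false  [C₀.wid > 3]
23. n14.lab = "yx"  ["yx"]
24. n15.val = false  [terminal]
25. n16.tag = 5  [terminal]
26. n14.sig = 28  [g.tag + 23]
27. n14.live = "x"  [if e.val then D.lab else "x"]
28. n13.val = true  [A.wid == false]
29. n17.env = false  [false]
30. n18.lab = "xu"  ["xu"]
31. n19.lab = false  [terminal]
32. n20.val = false  [terminal]
33. n21.lab = false  [terminal]
34. n18.sig = 17  [17]
35. n18.live = "pu"  ["pu"]
36. n22.env = true  [C₀.env == false]
37. n23.val = false  [terminal]
38. n22.live = 5  [5]
39. n22.acc = true  [C.env == true]
40. n22.wid = 15  [15]
41. n17.live = 30  [(if C₀.env then C₁.live else D.sig) + 13]
42. n17.acc = true  [C₁.acc or C₀.env]
43. n17.wid = 28  [D.sig + 11]
44. n3.hot = "rk"  ["rk"]
45. n24.lab = false  [terminal]
46. n1.val = true  [a.lab == false]
47. n26.lab = "vw"  ["vw"]
48. n27.val = true  [terminal]
49. n26.sig = 26  [len(D.lab) + 24]
50. n26.live = "uy"  ["uy"]
51. n25.lim = 25  [D.sig - 1]
52. n25.wid = 6  [D.sig - 20]
53. n25.depth = 25  [D.sig * -1 + 51]
54. n0.lim = 27  [(if A.val then S₁.lim else S₁.depth) + 2]
55. n0.wid = 23  [S₁.lim - 2]
56. n0.depth = 22  [S₁.wid + S₁.depth - 9]

23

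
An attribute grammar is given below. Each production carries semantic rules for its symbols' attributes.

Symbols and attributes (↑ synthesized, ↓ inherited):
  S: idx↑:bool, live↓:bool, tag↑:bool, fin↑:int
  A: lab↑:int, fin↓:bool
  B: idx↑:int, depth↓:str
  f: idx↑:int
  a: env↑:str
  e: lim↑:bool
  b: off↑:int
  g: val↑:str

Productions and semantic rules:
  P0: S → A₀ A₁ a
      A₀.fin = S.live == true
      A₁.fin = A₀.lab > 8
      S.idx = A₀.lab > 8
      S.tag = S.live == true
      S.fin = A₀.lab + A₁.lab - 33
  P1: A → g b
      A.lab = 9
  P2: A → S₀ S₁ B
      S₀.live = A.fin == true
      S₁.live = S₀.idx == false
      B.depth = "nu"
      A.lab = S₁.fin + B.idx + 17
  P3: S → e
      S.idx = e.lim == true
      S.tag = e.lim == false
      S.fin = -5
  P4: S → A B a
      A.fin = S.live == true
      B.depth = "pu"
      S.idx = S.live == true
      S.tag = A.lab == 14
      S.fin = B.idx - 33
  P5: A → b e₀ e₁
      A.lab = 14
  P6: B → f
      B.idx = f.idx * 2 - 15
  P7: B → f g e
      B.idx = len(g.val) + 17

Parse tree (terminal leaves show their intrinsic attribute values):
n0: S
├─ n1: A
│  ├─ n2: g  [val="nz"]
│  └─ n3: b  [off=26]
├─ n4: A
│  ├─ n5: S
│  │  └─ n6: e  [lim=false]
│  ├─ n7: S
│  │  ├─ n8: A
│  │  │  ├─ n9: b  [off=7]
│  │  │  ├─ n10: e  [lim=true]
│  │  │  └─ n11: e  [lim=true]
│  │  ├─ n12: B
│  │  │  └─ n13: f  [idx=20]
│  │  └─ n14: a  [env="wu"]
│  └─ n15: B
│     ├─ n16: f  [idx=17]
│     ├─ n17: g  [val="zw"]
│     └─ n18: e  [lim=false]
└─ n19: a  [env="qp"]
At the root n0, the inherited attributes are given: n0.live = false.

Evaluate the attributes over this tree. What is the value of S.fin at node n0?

1. n0.live = false  [given at root]
2. n1.fin = false  [S.live == true]
3. n2.val = "nz"  [terminal]
4. n3.off = 26  [terminal]
5. n1.lab = 9  [9]
6. n4.fin = true  [A₀.lab > 8]
7. n5.live = true  [A.fin == true]
8. n6.lim = false  [terminal]
9. n5.idx = false  [e.lim == true]
10. n5.tag = true  [e.lim == false]
11. n5.fin = -5  [-5]
12. n7.live = true  [S₀.idx == false]
13. n8.fin = true  [S.live == true]
14. n9.off = 7  [terminal]
15. n10.lim = true  [terminal]
16. n11.lim = true  [terminal]
17. n8.lab = 14  [14]
18. n12.depth = "pu"  ["pu"]
19. n13.idx = 20  [terminal]
20. n12.idx = 25  [f.idx * 2 - 15]
21. n14.env = "wu"  [terminal]
22. n7.idx = true  [S.live == true]
23. n7.tag = true  [A.lab == 14]
24. n7.fin = -8  [B.idx - 33]
25. n15.depth = "nu"  ["nu"]
26. n16.idx = 17  [terminal]
27. n17.val = "zw"  [terminal]
28. n18.lim = false  [terminal]
29. n15.idx = 19  [len(g.val) + 17]
30. n4.lab = 28  [S₁.fin + B.idx + 17]
31. n19.env = "qp"  [terminal]
32. n0.idx = true  [A₀.lab > 8]
33. n0.tag = false  [S.live == true]
34. n0.fin = 4  [A₀.lab + A₁.lab - 33]

4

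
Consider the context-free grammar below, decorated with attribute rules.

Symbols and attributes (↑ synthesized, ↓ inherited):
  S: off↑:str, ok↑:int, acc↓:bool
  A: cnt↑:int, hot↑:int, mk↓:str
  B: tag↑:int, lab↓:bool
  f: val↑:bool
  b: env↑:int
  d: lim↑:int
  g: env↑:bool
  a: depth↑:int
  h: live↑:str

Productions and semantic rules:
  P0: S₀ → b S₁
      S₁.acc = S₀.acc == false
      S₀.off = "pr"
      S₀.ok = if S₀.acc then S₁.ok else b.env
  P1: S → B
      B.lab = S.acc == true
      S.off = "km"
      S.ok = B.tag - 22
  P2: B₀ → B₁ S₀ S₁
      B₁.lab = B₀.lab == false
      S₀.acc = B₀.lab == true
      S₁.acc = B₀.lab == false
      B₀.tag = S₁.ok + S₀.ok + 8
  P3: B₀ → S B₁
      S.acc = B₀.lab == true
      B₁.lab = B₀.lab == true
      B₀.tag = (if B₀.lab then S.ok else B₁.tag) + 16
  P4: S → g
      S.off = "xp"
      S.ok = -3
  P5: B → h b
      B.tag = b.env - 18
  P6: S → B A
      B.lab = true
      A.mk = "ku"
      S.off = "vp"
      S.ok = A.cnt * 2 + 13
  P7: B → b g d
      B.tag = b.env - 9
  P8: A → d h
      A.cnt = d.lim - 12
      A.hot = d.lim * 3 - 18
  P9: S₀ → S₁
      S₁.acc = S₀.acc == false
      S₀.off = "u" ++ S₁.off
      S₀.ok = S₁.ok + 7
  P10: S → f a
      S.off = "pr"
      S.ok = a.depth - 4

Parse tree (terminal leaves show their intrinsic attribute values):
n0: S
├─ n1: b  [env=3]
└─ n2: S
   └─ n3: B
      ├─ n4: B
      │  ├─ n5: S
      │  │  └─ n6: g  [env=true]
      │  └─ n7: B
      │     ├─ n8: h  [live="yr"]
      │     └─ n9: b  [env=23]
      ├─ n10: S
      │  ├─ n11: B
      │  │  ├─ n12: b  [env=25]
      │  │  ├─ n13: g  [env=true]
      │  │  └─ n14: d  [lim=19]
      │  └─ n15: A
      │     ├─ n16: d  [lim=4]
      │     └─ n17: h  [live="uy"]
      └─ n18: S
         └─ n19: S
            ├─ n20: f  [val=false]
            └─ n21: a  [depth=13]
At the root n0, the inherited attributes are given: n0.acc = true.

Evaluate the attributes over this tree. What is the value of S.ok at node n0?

-1

1. n0.acc = true  [given at root]
2. n1.env = 3  [terminal]
3. n2.acc = false  [S₀.acc == false]
4. n3.lab = false  [S.acc == true]
5. n4.lab = true  [B₀.lab == false]
6. n5.acc = true  [B₀.lab == true]
7. n6.env = true  [terminal]
8. n5.off = "xp"  ["xp"]
9. n5.ok = -3  [-3]
10. n7.lab = true  [B₀.lab == true]
11. n8.live = "yr"  [terminal]
12. n9.env = 23  [terminal]
13. n7.tag = 5  [b.env - 18]
14. n4.tag = 13  [(if B₀.lab then S.ok else B₁.tag) + 16]
15. n10.acc = false  [B₀.lab == true]
16. n11.lab = true  [true]
17. n12.env = 25  [terminal]
18. n13.env = true  [terminal]
19. n14.lim = 19  [terminal]
20. n11.tag = 16  [b.env - 9]
21. n15.mk = "ku"  ["ku"]
22. n16.lim = 4  [terminal]
23. n17.live = "uy"  [terminal]
24. n15.cnt = -8  [d.lim - 12]
25. n15.hot = -6  [d.lim * 3 - 18]
26. n10.off = "vp"  ["vp"]
27. n10.ok = -3  [A.cnt * 2 + 13]
28. n18.acc = true  [B₀.lab == false]
29. n19.acc = false  [S₀.acc == false]
30. n20.val = false  [terminal]
31. n21.depth = 13  [terminal]
32. n19.off = "pr"  ["pr"]
33. n19.ok = 9  [a.depth - 4]
34. n18.off = "upr"  ["u" ++ S₁.off]
35. n18.ok = 16  [S₁.ok + 7]
36. n3.tag = 21  [S₁.ok + S₀.ok + 8]
37. n2.off = "km"  ["km"]
38. n2.ok = -1  [B.tag - 22]
39. n0.off = "pr"  ["pr"]
40. n0.ok = -1  [if S₀.acc then S₁.ok else b.env]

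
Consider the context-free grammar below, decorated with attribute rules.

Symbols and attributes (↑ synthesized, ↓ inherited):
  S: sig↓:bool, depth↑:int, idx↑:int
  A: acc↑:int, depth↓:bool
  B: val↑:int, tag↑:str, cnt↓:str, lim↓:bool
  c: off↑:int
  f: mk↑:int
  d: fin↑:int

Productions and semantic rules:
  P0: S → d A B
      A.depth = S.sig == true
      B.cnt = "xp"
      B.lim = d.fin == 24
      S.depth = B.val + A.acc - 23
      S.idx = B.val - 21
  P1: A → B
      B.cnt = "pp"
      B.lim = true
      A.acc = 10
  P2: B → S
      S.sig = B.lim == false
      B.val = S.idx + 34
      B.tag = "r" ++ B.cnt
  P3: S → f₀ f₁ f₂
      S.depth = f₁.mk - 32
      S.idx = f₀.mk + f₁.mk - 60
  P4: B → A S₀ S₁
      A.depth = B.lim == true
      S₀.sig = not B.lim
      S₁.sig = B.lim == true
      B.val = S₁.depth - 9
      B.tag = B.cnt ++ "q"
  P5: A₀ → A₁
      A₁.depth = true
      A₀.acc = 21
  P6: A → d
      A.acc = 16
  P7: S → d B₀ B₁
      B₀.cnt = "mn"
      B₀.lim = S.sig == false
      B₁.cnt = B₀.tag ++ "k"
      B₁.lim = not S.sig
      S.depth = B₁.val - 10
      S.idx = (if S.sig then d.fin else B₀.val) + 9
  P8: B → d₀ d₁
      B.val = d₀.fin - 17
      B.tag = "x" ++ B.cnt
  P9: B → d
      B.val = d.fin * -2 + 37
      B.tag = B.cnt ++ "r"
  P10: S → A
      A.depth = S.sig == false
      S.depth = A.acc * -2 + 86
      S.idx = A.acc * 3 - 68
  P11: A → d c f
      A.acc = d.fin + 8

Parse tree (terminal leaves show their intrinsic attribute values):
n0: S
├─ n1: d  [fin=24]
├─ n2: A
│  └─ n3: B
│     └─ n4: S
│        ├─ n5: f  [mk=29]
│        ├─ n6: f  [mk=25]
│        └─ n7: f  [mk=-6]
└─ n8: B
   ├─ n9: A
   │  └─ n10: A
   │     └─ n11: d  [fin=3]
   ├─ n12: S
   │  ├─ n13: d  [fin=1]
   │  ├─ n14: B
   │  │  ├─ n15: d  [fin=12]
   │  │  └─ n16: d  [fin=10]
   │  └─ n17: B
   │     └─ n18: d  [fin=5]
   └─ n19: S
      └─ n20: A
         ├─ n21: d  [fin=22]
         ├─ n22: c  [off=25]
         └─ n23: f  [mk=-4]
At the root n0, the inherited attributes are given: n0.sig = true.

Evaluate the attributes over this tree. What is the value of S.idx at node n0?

1. n0.sig = true  [given at root]
2. n1.fin = 24  [terminal]
3. n2.depth = true  [S.sig == true]
4. n3.cnt = "pp"  ["pp"]
5. n3.lim = true  [true]
6. n4.sig = false  [B.lim == false]
7. n5.mk = 29  [terminal]
8. n6.mk = 25  [terminal]
9. n7.mk = -6  [terminal]
10. n4.depth = -7  [f₁.mk - 32]
11. n4.idx = -6  [f₀.mk + f₁.mk - 60]
12. n3.val = 28  [S.idx + 34]
13. n3.tag = "rpp"  ["r" ++ B.cnt]
14. n2.acc = 10  [10]
15. n8.cnt = "xp"  ["xp"]
16. n8.lim = true  [d.fin == 24]
17. n9.depth = true  [B.lim == true]
18. n10.depth = true  [true]
19. n11.fin = 3  [terminal]
20. n10.acc = 16  [16]
21. n9.acc = 21  [21]
22. n12.sig = false  [not B.lim]
23. n13.fin = 1  [terminal]
24. n14.cnt = "mn"  ["mn"]
25. n14.lim = true  [S.sig == false]
26. n15.fin = 12  [terminal]
27. n16.fin = 10  [terminal]
28. n14.val = -5  [d₀.fin - 17]
29. n14.tag = "xmn"  ["x" ++ B.cnt]
30. n17.cnt = "xmnk"  [B₀.tag ++ "k"]
31. n17.lim = true  [not S.sig]
32. n18.fin = 5  [terminal]
33. n17.val = 27  [d.fin * -2 + 37]
34. n17.tag = "xmnkr"  [B.cnt ++ "r"]
35. n12.depth = 17  [B₁.val - 10]
36. n12.idx = 4  [(if S.sig then d.fin else B₀.val) + 9]
37. n19.sig = true  [B.lim == true]
38. n20.depth = false  [S.sig == false]
39. n21.fin = 22  [terminal]
40. n22.off = 25  [terminal]
41. n23.mk = -4  [terminal]
42. n20.acc = 30  [d.fin + 8]
43. n19.depth = 26  [A.acc * -2 + 86]
44. n19.idx = 22  [A.acc * 3 - 68]
45. n8.val = 17  [S₁.depth - 9]
46. n8.tag = "xpq"  [B.cnt ++ "q"]
47. n0.depth = 4  [B.val + A.acc - 23]
48. n0.idx = -4  [B.val - 21]

-4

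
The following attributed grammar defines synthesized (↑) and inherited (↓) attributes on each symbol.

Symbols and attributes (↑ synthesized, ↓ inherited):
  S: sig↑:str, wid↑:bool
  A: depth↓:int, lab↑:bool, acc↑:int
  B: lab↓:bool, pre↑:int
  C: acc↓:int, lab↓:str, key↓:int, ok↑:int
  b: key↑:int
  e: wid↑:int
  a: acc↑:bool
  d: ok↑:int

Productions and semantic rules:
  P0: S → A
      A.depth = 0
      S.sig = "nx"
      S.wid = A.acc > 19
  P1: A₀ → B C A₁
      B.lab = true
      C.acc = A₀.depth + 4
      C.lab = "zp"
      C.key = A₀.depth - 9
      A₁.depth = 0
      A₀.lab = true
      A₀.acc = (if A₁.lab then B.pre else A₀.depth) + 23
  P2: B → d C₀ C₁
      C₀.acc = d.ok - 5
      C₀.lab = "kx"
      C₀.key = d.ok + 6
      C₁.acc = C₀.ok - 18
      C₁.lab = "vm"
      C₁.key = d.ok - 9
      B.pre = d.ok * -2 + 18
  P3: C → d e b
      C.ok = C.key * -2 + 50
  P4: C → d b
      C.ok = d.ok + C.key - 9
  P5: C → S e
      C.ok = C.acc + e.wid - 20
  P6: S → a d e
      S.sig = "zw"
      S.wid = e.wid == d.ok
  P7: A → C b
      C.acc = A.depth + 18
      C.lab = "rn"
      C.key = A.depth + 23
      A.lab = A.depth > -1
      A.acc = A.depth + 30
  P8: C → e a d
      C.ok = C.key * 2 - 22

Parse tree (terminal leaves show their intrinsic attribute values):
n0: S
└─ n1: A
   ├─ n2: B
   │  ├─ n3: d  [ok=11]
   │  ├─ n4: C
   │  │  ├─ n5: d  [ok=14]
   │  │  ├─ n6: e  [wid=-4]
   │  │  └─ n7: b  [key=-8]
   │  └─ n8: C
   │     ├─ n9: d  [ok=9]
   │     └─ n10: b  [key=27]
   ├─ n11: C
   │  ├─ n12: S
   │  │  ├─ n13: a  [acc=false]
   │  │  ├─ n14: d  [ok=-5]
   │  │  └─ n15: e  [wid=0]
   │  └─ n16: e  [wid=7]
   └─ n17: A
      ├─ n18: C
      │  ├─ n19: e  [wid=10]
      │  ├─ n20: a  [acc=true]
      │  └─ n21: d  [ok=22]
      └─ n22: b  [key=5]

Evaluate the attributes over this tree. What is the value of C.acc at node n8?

-2

1. n1.depth = 0  [0]
2. n2.lab = true  [true]
3. n3.ok = 11  [terminal]
4. n4.acc = 6  [d.ok - 5]
5. n4.lab = "kx"  ["kx"]
6. n4.key = 17  [d.ok + 6]
7. n5.ok = 14  [terminal]
8. n6.wid = -4  [terminal]
9. n7.key = -8  [terminal]
10. n4.ok = 16  [C.key * -2 + 50]
11. n8.acc = -2  [C₀.ok - 18]
12. n8.lab = "vm"  ["vm"]
13. n8.key = 2  [d.ok - 9]
14. n9.ok = 9  [terminal]
15. n10.key = 27  [terminal]
16. n8.ok = 2  [d.ok + C.key - 9]
17. n2.pre = -4  [d.ok * -2 + 18]
18. n11.acc = 4  [A₀.depth + 4]
19. n11.lab = "zp"  ["zp"]
20. n11.key = -9  [A₀.depth - 9]
21. n13.acc = false  [terminal]
22. n14.ok = -5  [terminal]
23. n15.wid = 0  [terminal]
24. n12.sig = "zw"  ["zw"]
25. n12.wid = false  [e.wid == d.ok]
26. n16.wid = 7  [terminal]
27. n11.ok = -9  [C.acc + e.wid - 20]
28. n17.depth = 0  [0]
29. n18.acc = 18  [A.depth + 18]
30. n18.lab = "rn"  ["rn"]
31. n18.key = 23  [A.depth + 23]
32. n19.wid = 10  [terminal]
33. n20.acc = true  [terminal]
34. n21.ok = 22  [terminal]
35. n18.ok = 24  [C.key * 2 - 22]
36. n22.key = 5  [terminal]
37. n17.lab = true  [A.depth > -1]
38. n17.acc = 30  [A.depth + 30]
39. n1.lab = true  [true]
40. n1.acc = 19  [(if A₁.lab then B.pre else A₀.depth) + 23]
41. n0.sig = "nx"  ["nx"]
42. n0.wid = false  [A.acc > 19]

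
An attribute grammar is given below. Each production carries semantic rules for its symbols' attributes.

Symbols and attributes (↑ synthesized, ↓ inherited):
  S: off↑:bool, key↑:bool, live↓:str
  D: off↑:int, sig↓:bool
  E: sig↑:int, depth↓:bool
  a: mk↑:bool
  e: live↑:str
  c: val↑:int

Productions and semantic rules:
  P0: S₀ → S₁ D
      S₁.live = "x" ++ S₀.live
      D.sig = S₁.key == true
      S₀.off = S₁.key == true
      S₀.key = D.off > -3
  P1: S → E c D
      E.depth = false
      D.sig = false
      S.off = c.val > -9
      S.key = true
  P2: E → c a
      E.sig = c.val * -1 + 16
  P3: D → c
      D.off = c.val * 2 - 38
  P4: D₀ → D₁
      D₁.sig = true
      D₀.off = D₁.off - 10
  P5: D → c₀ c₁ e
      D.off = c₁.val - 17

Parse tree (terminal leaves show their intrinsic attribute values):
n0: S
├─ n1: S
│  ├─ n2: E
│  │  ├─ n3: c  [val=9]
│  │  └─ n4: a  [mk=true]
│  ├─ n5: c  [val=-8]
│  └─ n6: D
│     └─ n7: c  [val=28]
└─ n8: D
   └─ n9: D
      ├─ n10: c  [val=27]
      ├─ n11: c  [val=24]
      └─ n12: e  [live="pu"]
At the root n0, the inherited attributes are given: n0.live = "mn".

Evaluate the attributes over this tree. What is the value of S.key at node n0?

false

1. n0.live = "mn"  [given at root]
2. n1.live = "xmn"  ["x" ++ S₀.live]
3. n2.depth = false  [false]
4. n3.val = 9  [terminal]
5. n4.mk = true  [terminal]
6. n2.sig = 7  [c.val * -1 + 16]
7. n5.val = -8  [terminal]
8. n6.sig = false  [false]
9. n7.val = 28  [terminal]
10. n6.off = 18  [c.val * 2 - 38]
11. n1.off = true  [c.val > -9]
12. n1.key = true  [true]
13. n8.sig = true  [S₁.key == true]
14. n9.sig = true  [true]
15. n10.val = 27  [terminal]
16. n11.val = 24  [terminal]
17. n12.live = "pu"  [terminal]
18. n9.off = 7  [c₁.val - 17]
19. n8.off = -3  [D₁.off - 10]
20. n0.off = true  [S₁.key == true]
21. n0.key = false  [D.off > -3]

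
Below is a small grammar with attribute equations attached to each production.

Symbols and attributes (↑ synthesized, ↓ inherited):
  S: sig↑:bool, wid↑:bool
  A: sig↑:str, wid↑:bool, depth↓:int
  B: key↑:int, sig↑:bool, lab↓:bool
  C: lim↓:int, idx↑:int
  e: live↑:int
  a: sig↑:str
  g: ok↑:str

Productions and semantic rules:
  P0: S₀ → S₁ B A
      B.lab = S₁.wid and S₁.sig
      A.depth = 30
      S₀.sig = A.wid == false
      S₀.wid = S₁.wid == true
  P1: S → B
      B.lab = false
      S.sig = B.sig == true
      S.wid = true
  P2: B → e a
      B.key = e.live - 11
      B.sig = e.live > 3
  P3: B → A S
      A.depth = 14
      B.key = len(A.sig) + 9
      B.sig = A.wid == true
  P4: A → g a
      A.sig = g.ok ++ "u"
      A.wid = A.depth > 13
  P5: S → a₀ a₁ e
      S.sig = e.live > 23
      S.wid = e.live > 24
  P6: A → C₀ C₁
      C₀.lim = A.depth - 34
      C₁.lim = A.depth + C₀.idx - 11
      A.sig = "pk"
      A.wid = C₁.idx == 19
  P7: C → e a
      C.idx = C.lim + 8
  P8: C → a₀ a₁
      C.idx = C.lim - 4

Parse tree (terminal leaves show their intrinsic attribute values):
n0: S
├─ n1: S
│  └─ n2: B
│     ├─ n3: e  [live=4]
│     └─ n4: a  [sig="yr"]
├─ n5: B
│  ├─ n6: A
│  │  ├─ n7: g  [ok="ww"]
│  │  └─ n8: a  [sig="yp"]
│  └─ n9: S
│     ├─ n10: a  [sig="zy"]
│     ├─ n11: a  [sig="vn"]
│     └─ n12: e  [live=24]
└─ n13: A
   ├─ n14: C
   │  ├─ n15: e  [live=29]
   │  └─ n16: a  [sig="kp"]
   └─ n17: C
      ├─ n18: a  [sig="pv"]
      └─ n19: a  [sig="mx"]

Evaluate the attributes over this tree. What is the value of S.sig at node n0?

1. n2.lab = false  [false]
2. n3.live = 4  [terminal]
3. n4.sig = "yr"  [terminal]
4. n2.key = -7  [e.live - 11]
5. n2.sig = true  [e.live > 3]
6. n1.sig = true  [B.sig == true]
7. n1.wid = true  [true]
8. n5.lab = true  [S₁.wid and S₁.sig]
9. n6.depth = 14  [14]
10. n7.ok = "ww"  [terminal]
11. n8.sig = "yp"  [terminal]
12. n6.sig = "wwu"  [g.ok ++ "u"]
13. n6.wid = true  [A.depth > 13]
14. n10.sig = "zy"  [terminal]
15. n11.sig = "vn"  [terminal]
16. n12.live = 24  [terminal]
17. n9.sig = true  [e.live > 23]
18. n9.wid = false  [e.live > 24]
19. n5.key = 12  [len(A.sig) + 9]
20. n5.sig = true  [A.wid == true]
21. n13.depth = 30  [30]
22. n14.lim = -4  [A.depth - 34]
23. n15.live = 29  [terminal]
24. n16.sig = "kp"  [terminal]
25. n14.idx = 4  [C.lim + 8]
26. n17.lim = 23  [A.depth + C₀.idx - 11]
27. n18.sig = "pv"  [terminal]
28. n19.sig = "mx"  [terminal]
29. n17.idx = 19  [C.lim - 4]
30. n13.sig = "pk"  ["pk"]
31. n13.wid = true  [C₁.idx == 19]
32. n0.sig = false  [A.wid == false]
33. n0.wid = true  [S₁.wid == true]

false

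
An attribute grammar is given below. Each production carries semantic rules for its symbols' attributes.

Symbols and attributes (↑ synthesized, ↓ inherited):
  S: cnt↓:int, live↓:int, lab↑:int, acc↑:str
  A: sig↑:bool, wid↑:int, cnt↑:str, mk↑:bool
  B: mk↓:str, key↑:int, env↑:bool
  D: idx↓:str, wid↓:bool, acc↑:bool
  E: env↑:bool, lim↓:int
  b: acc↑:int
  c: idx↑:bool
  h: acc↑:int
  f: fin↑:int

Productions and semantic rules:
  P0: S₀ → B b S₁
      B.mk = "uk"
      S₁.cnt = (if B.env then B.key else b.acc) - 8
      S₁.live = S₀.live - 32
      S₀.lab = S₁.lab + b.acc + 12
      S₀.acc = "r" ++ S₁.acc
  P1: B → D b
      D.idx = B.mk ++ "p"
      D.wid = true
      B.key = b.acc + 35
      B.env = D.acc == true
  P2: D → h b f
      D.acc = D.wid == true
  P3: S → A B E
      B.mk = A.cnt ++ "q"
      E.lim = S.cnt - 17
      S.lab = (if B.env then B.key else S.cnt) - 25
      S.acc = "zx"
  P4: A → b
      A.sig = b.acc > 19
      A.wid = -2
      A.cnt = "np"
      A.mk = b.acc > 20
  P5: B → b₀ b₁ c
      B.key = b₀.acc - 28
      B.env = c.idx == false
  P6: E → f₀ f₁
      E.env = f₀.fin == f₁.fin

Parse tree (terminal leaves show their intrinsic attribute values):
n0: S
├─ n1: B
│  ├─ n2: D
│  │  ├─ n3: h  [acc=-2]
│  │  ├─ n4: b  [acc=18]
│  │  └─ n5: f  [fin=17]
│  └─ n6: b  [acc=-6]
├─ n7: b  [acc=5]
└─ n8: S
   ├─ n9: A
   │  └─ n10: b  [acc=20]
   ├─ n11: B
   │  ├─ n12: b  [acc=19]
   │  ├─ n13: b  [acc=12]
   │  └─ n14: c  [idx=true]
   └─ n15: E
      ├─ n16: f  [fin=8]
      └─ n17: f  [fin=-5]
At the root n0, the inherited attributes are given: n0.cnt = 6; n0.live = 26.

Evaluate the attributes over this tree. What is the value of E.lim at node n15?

4

1. n0.cnt = 6  [given at root]
2. n0.live = 26  [given at root]
3. n1.mk = "uk"  ["uk"]
4. n2.idx = "ukp"  [B.mk ++ "p"]
5. n2.wid = true  [true]
6. n3.acc = -2  [terminal]
7. n4.acc = 18  [terminal]
8. n5.fin = 17  [terminal]
9. n2.acc = true  [D.wid == true]
10. n6.acc = -6  [terminal]
11. n1.key = 29  [b.acc + 35]
12. n1.env = true  [D.acc == true]
13. n7.acc = 5  [terminal]
14. n8.cnt = 21  [(if B.env then B.key else b.acc) - 8]
15. n8.live = -6  [S₀.live - 32]
16. n10.acc = 20  [terminal]
17. n9.sig = true  [b.acc > 19]
18. n9.wid = -2  [-2]
19. n9.cnt = "np"  ["np"]
20. n9.mk = false  [b.acc > 20]
21. n11.mk = "npq"  [A.cnt ++ "q"]
22. n12.acc = 19  [terminal]
23. n13.acc = 12  [terminal]
24. n14.idx = true  [terminal]
25. n11.key = -9  [b₀.acc - 28]
26. n11.env = false  [c.idx == false]
27. n15.lim = 4  [S.cnt - 17]
28. n16.fin = 8  [terminal]
29. n17.fin = -5  [terminal]
30. n15.env = false  [f₀.fin == f₁.fin]
31. n8.lab = -4  [(if B.env then B.key else S.cnt) - 25]
32. n8.acc = "zx"  ["zx"]
33. n0.lab = 13  [S₁.lab + b.acc + 12]
34. n0.acc = "rzx"  ["r" ++ S₁.acc]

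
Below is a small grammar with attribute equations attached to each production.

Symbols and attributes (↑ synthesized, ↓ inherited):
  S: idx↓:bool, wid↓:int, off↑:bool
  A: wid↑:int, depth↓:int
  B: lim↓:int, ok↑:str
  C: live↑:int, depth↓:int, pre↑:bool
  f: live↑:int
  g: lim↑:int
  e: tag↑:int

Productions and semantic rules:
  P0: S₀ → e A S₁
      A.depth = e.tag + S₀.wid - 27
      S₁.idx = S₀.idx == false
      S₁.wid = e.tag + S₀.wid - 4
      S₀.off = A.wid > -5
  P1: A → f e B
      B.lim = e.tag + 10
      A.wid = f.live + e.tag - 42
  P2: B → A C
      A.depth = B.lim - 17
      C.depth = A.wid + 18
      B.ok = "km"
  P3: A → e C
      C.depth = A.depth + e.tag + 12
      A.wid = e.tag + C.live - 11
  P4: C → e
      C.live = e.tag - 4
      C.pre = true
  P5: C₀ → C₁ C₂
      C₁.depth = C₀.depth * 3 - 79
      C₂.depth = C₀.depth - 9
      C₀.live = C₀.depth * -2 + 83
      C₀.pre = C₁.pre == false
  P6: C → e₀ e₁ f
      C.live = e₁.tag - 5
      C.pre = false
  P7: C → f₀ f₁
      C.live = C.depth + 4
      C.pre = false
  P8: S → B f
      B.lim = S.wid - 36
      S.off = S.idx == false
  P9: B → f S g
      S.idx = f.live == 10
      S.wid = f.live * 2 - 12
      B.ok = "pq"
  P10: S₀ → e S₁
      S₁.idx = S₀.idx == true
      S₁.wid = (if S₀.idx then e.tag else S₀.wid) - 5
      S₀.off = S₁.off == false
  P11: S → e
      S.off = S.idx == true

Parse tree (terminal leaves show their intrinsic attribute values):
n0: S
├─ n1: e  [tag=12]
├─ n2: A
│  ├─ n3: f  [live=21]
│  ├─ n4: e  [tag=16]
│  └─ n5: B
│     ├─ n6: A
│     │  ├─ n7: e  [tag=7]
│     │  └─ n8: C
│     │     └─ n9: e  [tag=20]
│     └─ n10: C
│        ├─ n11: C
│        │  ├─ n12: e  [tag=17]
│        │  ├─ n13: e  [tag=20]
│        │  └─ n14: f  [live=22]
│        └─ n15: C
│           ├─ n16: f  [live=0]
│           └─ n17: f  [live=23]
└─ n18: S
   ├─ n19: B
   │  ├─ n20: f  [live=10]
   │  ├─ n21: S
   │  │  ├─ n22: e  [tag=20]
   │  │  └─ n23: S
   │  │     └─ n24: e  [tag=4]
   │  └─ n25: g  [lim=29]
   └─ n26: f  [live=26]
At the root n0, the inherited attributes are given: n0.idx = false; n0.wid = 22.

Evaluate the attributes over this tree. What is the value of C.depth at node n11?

11

1. n0.idx = false  [given at root]
2. n0.wid = 22  [given at root]
3. n1.tag = 12  [terminal]
4. n2.depth = 7  [e.tag + S₀.wid - 27]
5. n3.live = 21  [terminal]
6. n4.tag = 16  [terminal]
7. n5.lim = 26  [e.tag + 10]
8. n6.depth = 9  [B.lim - 17]
9. n7.tag = 7  [terminal]
10. n8.depth = 28  [A.depth + e.tag + 12]
11. n9.tag = 20  [terminal]
12. n8.live = 16  [e.tag - 4]
13. n8.pre = true  [true]
14. n6.wid = 12  [e.tag + C.live - 11]
15. n10.depth = 30  [A.wid + 18]
16. n11.depth = 11  [C₀.depth * 3 - 79]
17. n12.tag = 17  [terminal]
18. n13.tag = 20  [terminal]
19. n14.live = 22  [terminal]
20. n11.live = 15  [e₁.tag - 5]
21. n11.pre = false  [false]
22. n15.depth = 21  [C₀.depth - 9]
23. n16.live = 0  [terminal]
24. n17.live = 23  [terminal]
25. n15.live = 25  [C.depth + 4]
26. n15.pre = false  [false]
27. n10.live = 23  [C₀.depth * -2 + 83]
28. n10.pre = true  [C₁.pre == false]
29. n5.ok = "km"  ["km"]
30. n2.wid = -5  [f.live + e.tag - 42]
31. n18.idx = true  [S₀.idx == false]
32. n18.wid = 30  [e.tag + S₀.wid - 4]
33. n19.lim = -6  [S.wid - 36]
34. n20.live = 10  [terminal]
35. n21.idx = true  [f.live == 10]
36. n21.wid = 8  [f.live * 2 - 12]
37. n22.tag = 20  [terminal]
38. n23.idx = true  [S₀.idx == true]
39. n23.wid = 15  [(if S₀.idx then e.tag else S₀.wid) - 5]
40. n24.tag = 4  [terminal]
41. n23.off = true  [S.idx == true]
42. n21.off = false  [S₁.off == false]
43. n25.lim = 29  [terminal]
44. n19.ok = "pq"  ["pq"]
45. n26.live = 26  [terminal]
46. n18.off = false  [S.idx == false]
47. n0.off = false  [A.wid > -5]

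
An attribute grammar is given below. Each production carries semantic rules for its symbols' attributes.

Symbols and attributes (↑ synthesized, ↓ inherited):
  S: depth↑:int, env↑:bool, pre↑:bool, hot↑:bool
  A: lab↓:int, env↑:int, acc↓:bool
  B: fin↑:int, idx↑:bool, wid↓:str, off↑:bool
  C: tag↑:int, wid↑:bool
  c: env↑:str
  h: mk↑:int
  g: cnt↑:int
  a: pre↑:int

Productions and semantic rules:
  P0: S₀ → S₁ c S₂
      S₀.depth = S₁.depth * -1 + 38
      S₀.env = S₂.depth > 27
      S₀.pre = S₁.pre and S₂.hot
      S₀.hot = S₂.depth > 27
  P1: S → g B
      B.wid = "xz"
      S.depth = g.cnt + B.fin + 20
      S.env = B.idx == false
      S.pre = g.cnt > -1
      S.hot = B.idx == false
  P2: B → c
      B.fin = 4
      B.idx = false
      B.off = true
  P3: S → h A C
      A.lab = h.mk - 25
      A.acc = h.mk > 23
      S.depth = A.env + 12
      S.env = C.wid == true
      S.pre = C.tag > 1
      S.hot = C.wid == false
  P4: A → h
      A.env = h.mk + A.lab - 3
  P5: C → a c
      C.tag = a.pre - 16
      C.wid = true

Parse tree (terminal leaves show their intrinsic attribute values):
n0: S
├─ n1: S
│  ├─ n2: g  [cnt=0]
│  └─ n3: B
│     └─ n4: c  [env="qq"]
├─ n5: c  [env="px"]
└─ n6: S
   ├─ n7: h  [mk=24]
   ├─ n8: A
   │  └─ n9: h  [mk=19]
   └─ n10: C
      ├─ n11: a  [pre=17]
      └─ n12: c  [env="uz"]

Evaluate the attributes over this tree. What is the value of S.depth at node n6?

27

1. n2.cnt = 0  [terminal]
2. n3.wid = "xz"  ["xz"]
3. n4.env = "qq"  [terminal]
4. n3.fin = 4  [4]
5. n3.idx = false  [false]
6. n3.off = true  [true]
7. n1.depth = 24  [g.cnt + B.fin + 20]
8. n1.env = true  [B.idx == false]
9. n1.pre = true  [g.cnt > -1]
10. n1.hot = true  [B.idx == false]
11. n5.env = "px"  [terminal]
12. n7.mk = 24  [terminal]
13. n8.lab = -1  [h.mk - 25]
14. n8.acc = true  [h.mk > 23]
15. n9.mk = 19  [terminal]
16. n8.env = 15  [h.mk + A.lab - 3]
17. n11.pre = 17  [terminal]
18. n12.env = "uz"  [terminal]
19. n10.tag = 1  [a.pre - 16]
20. n10.wid = true  [true]
21. n6.depth = 27  [A.env + 12]
22. n6.env = true  [C.wid == true]
23. n6.pre = false  [C.tag > 1]
24. n6.hot = false  [C.wid == false]
25. n0.depth = 14  [S₁.depth * -1 + 38]
26. n0.env = false  [S₂.depth > 27]
27. n0.pre = false  [S₁.pre and S₂.hot]
28. n0.hot = false  [S₂.depth > 27]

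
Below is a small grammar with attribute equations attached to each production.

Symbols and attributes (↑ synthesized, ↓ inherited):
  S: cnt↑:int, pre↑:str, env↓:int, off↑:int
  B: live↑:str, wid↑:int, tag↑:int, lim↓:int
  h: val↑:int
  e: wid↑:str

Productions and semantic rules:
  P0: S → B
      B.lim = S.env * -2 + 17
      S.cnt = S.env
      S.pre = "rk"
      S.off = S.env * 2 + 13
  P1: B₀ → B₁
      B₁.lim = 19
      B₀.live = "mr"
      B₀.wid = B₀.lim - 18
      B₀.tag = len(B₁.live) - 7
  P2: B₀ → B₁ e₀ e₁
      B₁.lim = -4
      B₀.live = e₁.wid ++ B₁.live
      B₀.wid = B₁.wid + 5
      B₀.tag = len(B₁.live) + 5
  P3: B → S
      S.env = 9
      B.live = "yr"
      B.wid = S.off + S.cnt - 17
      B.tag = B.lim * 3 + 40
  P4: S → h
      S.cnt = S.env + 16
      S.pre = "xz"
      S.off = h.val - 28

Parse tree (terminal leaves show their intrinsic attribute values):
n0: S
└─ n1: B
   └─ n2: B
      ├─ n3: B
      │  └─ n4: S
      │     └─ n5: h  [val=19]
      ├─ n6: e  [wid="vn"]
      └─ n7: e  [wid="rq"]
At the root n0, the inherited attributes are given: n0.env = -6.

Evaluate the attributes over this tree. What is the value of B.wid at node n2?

4

1. n0.env = -6  [given at root]
2. n1.lim = 29  [S.env * -2 + 17]
3. n2.lim = 19  [19]
4. n3.lim = -4  [-4]
5. n4.env = 9  [9]
6. n5.val = 19  [terminal]
7. n4.cnt = 25  [S.env + 16]
8. n4.pre = "xz"  ["xz"]
9. n4.off = -9  [h.val - 28]
10. n3.live = "yr"  ["yr"]
11. n3.wid = -1  [S.off + S.cnt - 17]
12. n3.tag = 28  [B.lim * 3 + 40]
13. n6.wid = "vn"  [terminal]
14. n7.wid = "rq"  [terminal]
15. n2.live = "rqyr"  [e₁.wid ++ B₁.live]
16. n2.wid = 4  [B₁.wid + 5]
17. n2.tag = 7  [len(B₁.live) + 5]
18. n1.live = "mr"  ["mr"]
19. n1.wid = 11  [B₀.lim - 18]
20. n1.tag = -3  [len(B₁.live) - 7]
21. n0.cnt = -6  [S.env]
22. n0.pre = "rk"  ["rk"]
23. n0.off = 1  [S.env * 2 + 13]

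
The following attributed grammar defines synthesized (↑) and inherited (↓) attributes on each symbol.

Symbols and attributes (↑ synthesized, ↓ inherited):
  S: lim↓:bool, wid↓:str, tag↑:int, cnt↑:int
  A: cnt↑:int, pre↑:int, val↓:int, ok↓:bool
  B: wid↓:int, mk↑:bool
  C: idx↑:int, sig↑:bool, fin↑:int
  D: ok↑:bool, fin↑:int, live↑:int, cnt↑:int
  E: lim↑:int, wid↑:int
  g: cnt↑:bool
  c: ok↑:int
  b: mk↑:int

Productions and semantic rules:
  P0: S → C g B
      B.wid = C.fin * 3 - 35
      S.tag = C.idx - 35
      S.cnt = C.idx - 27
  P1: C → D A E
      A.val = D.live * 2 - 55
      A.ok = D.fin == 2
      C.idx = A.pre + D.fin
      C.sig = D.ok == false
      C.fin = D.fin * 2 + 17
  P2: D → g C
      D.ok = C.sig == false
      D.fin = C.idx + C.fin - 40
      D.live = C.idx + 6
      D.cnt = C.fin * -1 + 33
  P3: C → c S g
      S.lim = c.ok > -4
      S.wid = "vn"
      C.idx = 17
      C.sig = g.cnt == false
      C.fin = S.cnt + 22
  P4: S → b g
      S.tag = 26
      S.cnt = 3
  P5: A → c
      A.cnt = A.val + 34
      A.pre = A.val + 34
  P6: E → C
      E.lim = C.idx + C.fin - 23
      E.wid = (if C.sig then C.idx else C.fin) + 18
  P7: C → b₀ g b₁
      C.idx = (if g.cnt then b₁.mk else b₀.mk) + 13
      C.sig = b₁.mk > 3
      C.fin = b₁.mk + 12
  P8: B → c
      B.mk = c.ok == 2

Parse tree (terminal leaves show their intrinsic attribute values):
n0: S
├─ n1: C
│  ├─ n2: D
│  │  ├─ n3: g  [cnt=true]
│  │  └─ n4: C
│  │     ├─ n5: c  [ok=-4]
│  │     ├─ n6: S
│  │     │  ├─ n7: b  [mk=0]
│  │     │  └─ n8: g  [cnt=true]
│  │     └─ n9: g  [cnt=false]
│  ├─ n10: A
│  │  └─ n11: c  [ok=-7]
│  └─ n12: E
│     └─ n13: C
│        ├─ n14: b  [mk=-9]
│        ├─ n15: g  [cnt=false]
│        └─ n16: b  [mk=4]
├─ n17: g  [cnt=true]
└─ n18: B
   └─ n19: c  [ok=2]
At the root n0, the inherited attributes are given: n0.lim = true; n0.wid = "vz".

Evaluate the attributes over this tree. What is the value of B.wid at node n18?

1. n0.lim = true  [given at root]
2. n0.wid = "vz"  [given at root]
3. n3.cnt = true  [terminal]
4. n5.ok = -4  [terminal]
5. n6.lim = false  [c.ok > -4]
6. n6.wid = "vn"  ["vn"]
7. n7.mk = 0  [terminal]
8. n8.cnt = true  [terminal]
9. n6.tag = 26  [26]
10. n6.cnt = 3  [3]
11. n9.cnt = false  [terminal]
12. n4.idx = 17  [17]
13. n4.sig = true  [g.cnt == false]
14. n4.fin = 25  [S.cnt + 22]
15. n2.ok = false  [C.sig == false]
16. n2.fin = 2  [C.idx + C.fin - 40]
17. n2.live = 23  [C.idx + 6]
18. n2.cnt = 8  [C.fin * -1 + 33]
19. n10.val = -9  [D.live * 2 - 55]
20. n10.ok = true  [D.fin == 2]
21. n11.ok = -7  [terminal]
22. n10.cnt = 25  [A.val + 34]
23. n10.pre = 25  [A.val + 34]
24. n14.mk = -9  [terminal]
25. n15.cnt = false  [terminal]
26. n16.mk = 4  [terminal]
27. n13.idx = 4  [(if g.cnt then b₁.mk else b₀.mk) + 13]
28. n13.sig = true  [b₁.mk > 3]
29. n13.fin = 16  [b₁.mk + 12]
30. n12.lim = -3  [C.idx + C.fin - 23]
31. n12.wid = 22  [(if C.sig then C.idx else C.fin) + 18]
32. n1.idx = 27  [A.pre + D.fin]
33. n1.sig = true  [D.ok == false]
34. n1.fin = 21  [D.fin * 2 + 17]
35. n17.cnt = true  [terminal]
36. n18.wid = 28  [C.fin * 3 - 35]
37. n19.ok = 2  [terminal]
38. n18.mk = true  [c.ok == 2]
39. n0.tag = -8  [C.idx - 35]
40. n0.cnt = 0  [C.idx - 27]

28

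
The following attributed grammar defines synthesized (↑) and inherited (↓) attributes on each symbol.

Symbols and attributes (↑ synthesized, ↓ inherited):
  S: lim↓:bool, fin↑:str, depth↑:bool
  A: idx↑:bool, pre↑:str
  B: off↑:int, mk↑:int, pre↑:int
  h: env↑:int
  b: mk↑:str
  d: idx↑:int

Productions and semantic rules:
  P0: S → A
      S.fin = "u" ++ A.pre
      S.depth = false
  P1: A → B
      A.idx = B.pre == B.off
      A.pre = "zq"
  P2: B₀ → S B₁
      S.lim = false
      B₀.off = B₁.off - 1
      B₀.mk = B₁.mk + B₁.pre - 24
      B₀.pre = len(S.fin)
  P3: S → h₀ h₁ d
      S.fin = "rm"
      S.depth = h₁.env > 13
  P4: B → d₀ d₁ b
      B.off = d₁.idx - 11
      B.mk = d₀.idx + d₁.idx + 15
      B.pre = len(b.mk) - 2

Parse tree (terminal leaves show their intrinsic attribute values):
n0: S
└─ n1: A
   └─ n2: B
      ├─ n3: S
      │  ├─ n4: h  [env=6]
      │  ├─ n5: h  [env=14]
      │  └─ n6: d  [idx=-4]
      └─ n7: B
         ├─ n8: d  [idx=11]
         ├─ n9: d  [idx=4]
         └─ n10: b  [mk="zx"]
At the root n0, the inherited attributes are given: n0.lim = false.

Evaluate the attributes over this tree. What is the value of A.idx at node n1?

1. n0.lim = false  [given at root]
2. n3.lim = false  [false]
3. n4.env = 6  [terminal]
4. n5.env = 14  [terminal]
5. n6.idx = -4  [terminal]
6. n3.fin = "rm"  ["rm"]
7. n3.depth = true  [h₁.env > 13]
8. n8.idx = 11  [terminal]
9. n9.idx = 4  [terminal]
10. n10.mk = "zx"  [terminal]
11. n7.off = -7  [d₁.idx - 11]
12. n7.mk = 30  [d₀.idx + d₁.idx + 15]
13. n7.pre = 0  [len(b.mk) - 2]
14. n2.off = -8  [B₁.off - 1]
15. n2.mk = 6  [B₁.mk + B₁.pre - 24]
16. n2.pre = 2  [len(S.fin)]
17. n1.idx = false  [B.pre == B.off]
18. n1.pre = "zq"  ["zq"]
19. n0.fin = "uzq"  ["u" ++ A.pre]
20. n0.depth = false  [false]

false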